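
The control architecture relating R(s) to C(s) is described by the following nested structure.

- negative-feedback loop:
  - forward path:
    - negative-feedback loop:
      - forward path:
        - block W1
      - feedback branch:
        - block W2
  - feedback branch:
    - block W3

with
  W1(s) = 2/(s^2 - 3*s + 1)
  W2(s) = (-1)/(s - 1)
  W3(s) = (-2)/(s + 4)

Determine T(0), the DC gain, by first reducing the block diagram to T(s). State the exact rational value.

Step 1: apply the feedback formula to W1, W2 gives (2*s - 2)/(s^3 - 4*s^2 + 4*s - 3)
Step 2: apply the feedback formula to [W1/(1+W1*W2)], W3 gives (2*s^2 + 6*s - 8)/(s^4 - 12*s^2 + 9*s - 8)
The step-2 result is T(s). Setting s = 0: T(0) = -8/(-8) = 1.

Final answer: 1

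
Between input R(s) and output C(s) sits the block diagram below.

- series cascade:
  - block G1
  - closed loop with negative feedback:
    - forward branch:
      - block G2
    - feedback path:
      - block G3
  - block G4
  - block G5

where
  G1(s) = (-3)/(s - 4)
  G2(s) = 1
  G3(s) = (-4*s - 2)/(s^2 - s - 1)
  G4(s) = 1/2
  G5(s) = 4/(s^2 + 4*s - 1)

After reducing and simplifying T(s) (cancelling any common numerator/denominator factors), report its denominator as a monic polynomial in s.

Answer: s^5 - 5*s^4 - 20*s^3 + 89*s^2 + 31*s - 12

Working:
[1] collapse the loop (G2 forward, G3 return): (s^2 - s - 1)/(s^2 - 5*s - 3)
[2] reduce the series chain G1, [G2/(1+G2*G3)], G4, G5: (-6*s^2 + 6*s + 6)/(s^5 - 5*s^4 - 20*s^3 + 89*s^2 + 31*s - 12)
No further cancellation is possible in the step-2 result, so that is T(s). Its denominator is already monic.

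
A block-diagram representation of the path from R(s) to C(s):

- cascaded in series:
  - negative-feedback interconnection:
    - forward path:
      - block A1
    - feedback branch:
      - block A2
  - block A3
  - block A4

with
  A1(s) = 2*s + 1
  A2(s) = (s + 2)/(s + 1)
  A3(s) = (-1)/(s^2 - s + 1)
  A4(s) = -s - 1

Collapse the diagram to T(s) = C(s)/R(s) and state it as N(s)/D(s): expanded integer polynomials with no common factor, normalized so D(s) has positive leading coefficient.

(1) apply the feedback formula to A1, A2 = (2*s^2 + 3*s + 1)/(2*s^2 + 6*s + 3)
(2) combine [A1/(1+A1*A2)], A3, A4 in series: this yields T(s), and no further normalization is needed

Final answer: (2*s^3 + 5*s^2 + 4*s + 1)/(2*s^4 + 4*s^3 - s^2 + 3*s + 3)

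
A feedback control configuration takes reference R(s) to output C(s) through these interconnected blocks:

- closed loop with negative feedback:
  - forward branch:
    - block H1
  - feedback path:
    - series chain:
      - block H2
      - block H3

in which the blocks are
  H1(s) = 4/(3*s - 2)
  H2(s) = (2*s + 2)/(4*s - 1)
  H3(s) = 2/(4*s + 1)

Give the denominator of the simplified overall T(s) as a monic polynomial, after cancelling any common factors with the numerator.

The answer is s^3 - 2*s^2/3 + 13*s/48 + 3/8.

Reasoning:
Step 1: multiply H2, H3 (series); result (4*s + 4)/(16*s^2 - 1)
Step 2: apply the feedback formula to H1, (H2*H3); result (64*s^2 - 4)/(48*s^3 - 32*s^2 + 13*s + 18)
The result of step 2 is T(s) in lowest terms. Its denominator has leading coefficient 48; dividing the denominator through by 48 makes it monic.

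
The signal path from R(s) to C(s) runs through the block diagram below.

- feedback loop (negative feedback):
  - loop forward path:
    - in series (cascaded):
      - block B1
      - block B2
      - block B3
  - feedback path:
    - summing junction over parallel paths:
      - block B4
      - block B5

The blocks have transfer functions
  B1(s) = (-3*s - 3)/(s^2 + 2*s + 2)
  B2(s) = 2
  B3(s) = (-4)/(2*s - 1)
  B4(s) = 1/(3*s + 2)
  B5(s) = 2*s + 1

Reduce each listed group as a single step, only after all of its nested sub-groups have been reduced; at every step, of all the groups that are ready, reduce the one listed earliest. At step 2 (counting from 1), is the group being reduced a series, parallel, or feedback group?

Reducing step by step:

Step 1 - reduce the series chain B1, B2, B3
Step 2 - parallel reduction of B4, B5
Step 3 - feedback reduction of (B1*B2*B3), (B4+B5)
Step 2: parallel.

Answer: parallel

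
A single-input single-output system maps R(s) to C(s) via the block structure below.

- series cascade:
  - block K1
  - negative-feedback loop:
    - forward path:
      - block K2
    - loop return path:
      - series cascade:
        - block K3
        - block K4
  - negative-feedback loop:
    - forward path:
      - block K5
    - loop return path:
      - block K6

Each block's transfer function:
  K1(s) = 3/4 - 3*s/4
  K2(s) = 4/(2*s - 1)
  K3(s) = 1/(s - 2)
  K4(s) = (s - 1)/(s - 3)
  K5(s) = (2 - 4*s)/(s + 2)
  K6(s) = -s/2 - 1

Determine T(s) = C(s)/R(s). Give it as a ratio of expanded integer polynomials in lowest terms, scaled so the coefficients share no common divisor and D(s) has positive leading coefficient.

1. reduce the series chain K3, K4; result (s - 1)/(s^2 - 5*s + 6)
2. collapse the loop (K2 forward, (K3*K4) return); result (4*s^2 - 20*s + 24)/(2*s^3 - 11*s^2 + 21*s - 10)
3. close the feedback loop around K5, K6; result (1 - 2*s)/(s^2 + 2*s)
4. multiply K1, [K2/(1+K2*(K3*K4))], [K5/(1+K5*K6)] (series); the result is T(s) itself (integer coefficients, no common factor, positive leading denominator coefficient)

Answer: (6*s^4 - 39*s^3 + 84*s^2 - 69*s + 18)/(2*s^5 - 7*s^4 - s^3 + 32*s^2 - 20*s)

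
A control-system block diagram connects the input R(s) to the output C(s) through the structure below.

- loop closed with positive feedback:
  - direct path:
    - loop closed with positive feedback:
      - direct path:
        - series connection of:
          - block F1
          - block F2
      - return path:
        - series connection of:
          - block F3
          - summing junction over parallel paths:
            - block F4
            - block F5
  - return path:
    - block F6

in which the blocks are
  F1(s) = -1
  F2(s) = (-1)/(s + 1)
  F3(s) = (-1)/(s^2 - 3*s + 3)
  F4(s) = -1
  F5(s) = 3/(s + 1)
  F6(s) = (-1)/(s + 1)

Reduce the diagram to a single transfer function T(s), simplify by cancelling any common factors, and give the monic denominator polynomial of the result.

Step 1 - series reduction of F1, F2 -> 1/(s + 1)
Step 2 - add F4, F5 (parallel) -> (2 - s)/(s + 1)
Step 3 - series reduction of F3, (F4+F5) -> (s - 2)/(s^3 - 2*s^2 + 3)
Step 4 - close the feedback loop around (F1*F2), (F3*(F4+F5)) -> (s^3 - 2*s^2 + 3)/(s^4 - s^3 - 2*s^2 + 2*s + 5)
Step 5 - apply the feedback formula to [(F1*F2)/(1-(F1*F2)*(F3*(F4+F5)))], F6 -> (s^3 - 2*s^2 + 3)/(s^4 - s^3 - s^2 - s + 8)
The result of step 5 is T(s) in lowest terms. Its denominator already has leading coefficient 1, so it is monic as it stands.

Final answer: s^4 - s^3 - s^2 - s + 8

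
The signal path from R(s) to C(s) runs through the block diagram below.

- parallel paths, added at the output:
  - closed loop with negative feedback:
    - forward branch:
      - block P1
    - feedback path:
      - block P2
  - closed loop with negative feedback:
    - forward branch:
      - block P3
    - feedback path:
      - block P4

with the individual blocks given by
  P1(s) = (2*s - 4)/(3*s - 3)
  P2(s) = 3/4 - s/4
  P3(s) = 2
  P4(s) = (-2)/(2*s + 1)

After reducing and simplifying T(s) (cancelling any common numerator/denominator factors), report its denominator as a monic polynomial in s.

Step 1 - close the feedback loop around P1, P2 -> (8 - 4*s)/(s^2 - 11*s + 12)
Step 2 - reduce the feedback loop with forward P3 and return P4 -> (4*s + 2)/(2*s - 3)
Step 3 - add [P1/(1+P1*P2)], [P3/(1+P3*P4)] (parallel) -> (4*s^3 - 50*s^2 + 54*s)/(2*s^3 - 25*s^2 + 57*s - 36)
Step 3 gives the fully reduced T(s), with no common factor left to cancel. The denominator's leading coefficient is 2, so divide each of its coefficients by 2 to get the monic form.

Answer: s^3 - 25*s^2/2 + 57*s/2 - 18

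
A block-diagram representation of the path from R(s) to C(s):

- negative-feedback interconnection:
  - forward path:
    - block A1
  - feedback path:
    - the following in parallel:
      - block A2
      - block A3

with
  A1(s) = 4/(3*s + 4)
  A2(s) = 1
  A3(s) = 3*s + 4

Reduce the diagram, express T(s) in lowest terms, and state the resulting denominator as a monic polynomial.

Reducing step by step:

Step 1: add A2, A3 (parallel); result 3*s + 5
Step 2: reduce the feedback loop with forward A1 and return (A2+A3); result 4/(15*s + 24)
The result of step 2 is T(s) in lowest terms. Its denominator has leading coefficient 15; dividing the denominator through by 15 makes it monic.

Answer: s + 8/5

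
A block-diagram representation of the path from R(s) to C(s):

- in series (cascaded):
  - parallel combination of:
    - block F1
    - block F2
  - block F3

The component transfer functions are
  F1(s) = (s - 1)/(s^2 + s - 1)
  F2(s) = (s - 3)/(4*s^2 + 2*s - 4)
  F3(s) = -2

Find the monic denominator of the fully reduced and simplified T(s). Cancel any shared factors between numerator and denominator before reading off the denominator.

Answer: s^4 + 3*s^3/2 - 3*s^2/2 - 3*s/2 + 1

Working:
1. parallel reduction of F1, F2: (5*s^3 - 4*s^2 - 10*s + 7)/(4*s^4 + 6*s^3 - 6*s^2 - 6*s + 4)
2. reduce the series chain (F1+F2), F3: (-5*s^3 + 4*s^2 + 10*s - 7)/(2*s^4 + 3*s^3 - 3*s^2 - 3*s + 2)
No further cancellation is possible in the step-2 result, so that is T(s). Its denominator becomes monic after dividing by the leading coefficient 2.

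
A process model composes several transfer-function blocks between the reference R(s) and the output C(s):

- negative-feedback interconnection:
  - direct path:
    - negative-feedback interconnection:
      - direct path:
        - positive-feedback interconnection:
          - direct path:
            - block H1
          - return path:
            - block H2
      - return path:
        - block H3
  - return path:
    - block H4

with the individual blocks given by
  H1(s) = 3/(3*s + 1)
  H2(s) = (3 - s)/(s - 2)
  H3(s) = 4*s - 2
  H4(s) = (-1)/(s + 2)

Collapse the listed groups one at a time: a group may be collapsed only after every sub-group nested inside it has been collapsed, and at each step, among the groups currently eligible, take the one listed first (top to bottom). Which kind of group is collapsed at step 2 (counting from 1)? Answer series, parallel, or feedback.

Answer: feedback

Working:
Step 1. close the feedback loop around H1, H2
Step 2. apply the feedback formula to [H1/(1-H1*H2)], H3
Step 3. apply the feedback formula to [[H1/(1-H1*H2)]/(1+[H1/(1-H1*H2)]*H3)], H4
Step 2 collapses a feedback group.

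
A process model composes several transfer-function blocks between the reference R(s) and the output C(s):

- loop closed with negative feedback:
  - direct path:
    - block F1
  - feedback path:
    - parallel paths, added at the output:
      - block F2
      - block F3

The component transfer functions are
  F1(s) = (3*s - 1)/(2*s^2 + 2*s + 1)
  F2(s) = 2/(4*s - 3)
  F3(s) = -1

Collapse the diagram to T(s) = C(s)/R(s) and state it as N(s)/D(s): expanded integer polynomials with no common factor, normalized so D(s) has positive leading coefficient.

Reducing step by step:

(1) add F2, F3 (parallel); result (5 - 4*s)/(4*s - 3)
(2) reduce the feedback loop with forward F1 and return (F2+F3): this yields T(s), and no further normalization is needed

Answer: (12*s^2 - 13*s + 3)/(8*s^3 - 10*s^2 + 17*s - 8)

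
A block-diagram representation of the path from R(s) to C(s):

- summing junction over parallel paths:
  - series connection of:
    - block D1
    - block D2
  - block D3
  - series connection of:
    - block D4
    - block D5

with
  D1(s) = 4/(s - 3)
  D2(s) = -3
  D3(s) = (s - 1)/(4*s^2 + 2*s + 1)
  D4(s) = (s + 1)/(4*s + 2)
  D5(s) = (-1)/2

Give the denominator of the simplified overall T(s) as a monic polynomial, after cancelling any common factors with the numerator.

(1) combine D1, D2 in series gives (-12)/(s - 3)
(2) multiply D4, D5 (series) gives (-s - 1)/(8*s + 4)
(3) add (D1*D2), D3, (D4*D5) (parallel) gives (-4*s^4 - 370*s^3 - 397*s^2 - 176*s - 33)/(32*s^4 - 64*s^3 - 80*s^2 - 44*s - 12)
No further cancellation is possible in the step-3 result, so that is T(s). Its denominator becomes monic after dividing by the leading coefficient 32.

Final answer: s^4 - 2*s^3 - 5*s^2/2 - 11*s/8 - 3/8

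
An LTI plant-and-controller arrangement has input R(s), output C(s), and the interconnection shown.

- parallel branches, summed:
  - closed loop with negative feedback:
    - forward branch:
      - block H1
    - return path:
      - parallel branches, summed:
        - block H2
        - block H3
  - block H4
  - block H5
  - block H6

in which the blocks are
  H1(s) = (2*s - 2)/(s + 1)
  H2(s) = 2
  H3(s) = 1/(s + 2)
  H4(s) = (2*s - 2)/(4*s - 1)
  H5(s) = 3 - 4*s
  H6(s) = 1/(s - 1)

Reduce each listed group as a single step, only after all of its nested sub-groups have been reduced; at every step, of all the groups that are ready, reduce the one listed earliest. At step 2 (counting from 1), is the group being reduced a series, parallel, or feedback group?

The answer is feedback.

Reasoning:
Step 1: parallel reduction of H2, H3
Step 2: apply the feedback formula to H1, (H2+H3)
Step 3: combine [H1/(1+H1*(H2+H3))], H4, H5, H6 in parallel
At step 2 the group reduced is feedback.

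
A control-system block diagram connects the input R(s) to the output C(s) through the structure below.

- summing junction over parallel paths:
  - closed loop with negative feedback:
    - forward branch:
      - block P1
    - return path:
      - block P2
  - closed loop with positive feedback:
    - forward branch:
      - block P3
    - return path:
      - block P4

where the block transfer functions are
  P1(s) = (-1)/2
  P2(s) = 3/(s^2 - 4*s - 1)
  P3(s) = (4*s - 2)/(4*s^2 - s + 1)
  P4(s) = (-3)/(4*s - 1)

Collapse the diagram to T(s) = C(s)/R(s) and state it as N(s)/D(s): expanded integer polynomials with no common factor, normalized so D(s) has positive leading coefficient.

1. collapse the loop (P1 forward, P2 return); result (-s^2 + 4*s + 1)/(2*s^2 - 8*s - 5)
2. collapse the loop (P3 forward, P4 return); result (16*s^2 - 12*s + 2)/(16*s^3 - 8*s^2 + 17*s - 7)
3. parallel reduction of [P1/(1+P1*P2)], [P3/(1-P3*P4)]: this yields T(s), and no further normalization is needed

Hence the answer: (-16*s^5 + 104*s^4 - 185*s^3 + 87*s^2 + 33*s - 17)/(32*s^5 - 144*s^4 + 18*s^3 - 110*s^2 - 29*s + 35)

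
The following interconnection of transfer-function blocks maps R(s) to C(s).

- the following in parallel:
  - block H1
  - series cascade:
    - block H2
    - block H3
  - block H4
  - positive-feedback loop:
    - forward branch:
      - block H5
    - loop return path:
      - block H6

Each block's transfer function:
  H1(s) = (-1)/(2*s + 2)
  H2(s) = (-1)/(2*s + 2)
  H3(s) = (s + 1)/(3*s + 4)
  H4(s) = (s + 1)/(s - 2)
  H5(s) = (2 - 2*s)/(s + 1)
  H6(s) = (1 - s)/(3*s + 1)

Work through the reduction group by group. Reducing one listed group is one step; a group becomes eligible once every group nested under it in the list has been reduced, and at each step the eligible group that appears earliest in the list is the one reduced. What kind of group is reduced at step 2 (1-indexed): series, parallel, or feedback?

Answer: feedback

Working:
(1) multiply H2, H3 (series)
(2) feedback reduction of H5, H6
(3) combine H1, (H2*H3), H4, [H5/(1-H5*H6)] in parallel
Step 2 collapses a feedback group.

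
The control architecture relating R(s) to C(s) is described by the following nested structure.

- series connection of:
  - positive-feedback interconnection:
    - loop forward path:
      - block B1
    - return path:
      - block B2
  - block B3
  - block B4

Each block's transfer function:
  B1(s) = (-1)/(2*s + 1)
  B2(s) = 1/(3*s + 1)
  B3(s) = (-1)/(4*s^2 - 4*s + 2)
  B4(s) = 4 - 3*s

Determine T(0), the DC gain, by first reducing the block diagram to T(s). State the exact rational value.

Reducing step by step:

[1] collapse the loop (B1 forward, B2 return), giving (-3*s - 1)/(6*s^2 + 5*s + 2)
[2] cascade [B1/(1-B1*B2)], B3, B4, giving (-9*s^2 + 9*s + 4)/(24*s^4 - 4*s^3 + 2*s + 4)
Evaluating the step-2 result (the overall T(s)) at s = 0 gives T(0) = 4/4 = 1.

Answer: 1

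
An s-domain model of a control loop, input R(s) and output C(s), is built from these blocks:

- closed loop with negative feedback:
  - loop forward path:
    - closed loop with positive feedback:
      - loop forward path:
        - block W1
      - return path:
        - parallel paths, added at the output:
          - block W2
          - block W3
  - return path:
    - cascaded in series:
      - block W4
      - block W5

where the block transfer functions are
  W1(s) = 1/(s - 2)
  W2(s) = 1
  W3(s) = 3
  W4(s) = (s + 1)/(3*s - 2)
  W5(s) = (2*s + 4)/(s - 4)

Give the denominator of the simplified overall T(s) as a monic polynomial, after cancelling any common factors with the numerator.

Step 1 - parallel reduction of W2, W3: 4
Step 2 - reduce the feedback loop with forward W1 and return (W2+W3): 1/(s - 6)
Step 3 - reduce the series chain W4, W5: (2*s^2 + 6*s + 4)/(3*s^2 - 14*s + 8)
Step 4 - close the feedback loop around [W1/(1-W1*(W2+W3))], (W4*W5): (3*s^2 - 14*s + 8)/(3*s^3 - 30*s^2 + 98*s - 44)
Step 4 gives the fully reduced T(s), with no common factor left to cancel. The denominator's leading coefficient is 3, so divide each of its coefficients by 3 to get the monic form.

Final answer: s^3 - 10*s^2 + 98*s/3 - 44/3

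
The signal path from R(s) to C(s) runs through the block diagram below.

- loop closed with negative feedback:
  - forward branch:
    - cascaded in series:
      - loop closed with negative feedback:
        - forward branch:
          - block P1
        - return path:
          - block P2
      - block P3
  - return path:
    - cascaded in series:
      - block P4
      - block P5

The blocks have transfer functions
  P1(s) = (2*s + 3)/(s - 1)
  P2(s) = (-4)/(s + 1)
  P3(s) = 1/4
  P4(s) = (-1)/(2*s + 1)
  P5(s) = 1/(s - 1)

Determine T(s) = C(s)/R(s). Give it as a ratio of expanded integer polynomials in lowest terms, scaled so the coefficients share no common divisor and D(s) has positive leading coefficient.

First reduce the diagram to T(s).

1. apply the feedback formula to P1, P2; result (2*s^2 + 5*s + 3)/(s^2 - 8*s - 13)
2. series reduction of [P1/(1+P1*P2)], P3; result (2*s^2 + 5*s + 3)/(4*s^2 - 32*s - 52)
3. series reduction of P4, P5; result (-1)/(2*s^2 - s - 1)
4. apply the feedback formula to ([P1/(1+P1*P2)]*P3), (P4*P5), which is the overall transfer function T(s) = C(s)/R(s) in lowest terms

Answer: (4*s^4 + 8*s^3 - s^2 - 8*s - 3)/(8*s^4 - 68*s^3 - 78*s^2 + 79*s + 49)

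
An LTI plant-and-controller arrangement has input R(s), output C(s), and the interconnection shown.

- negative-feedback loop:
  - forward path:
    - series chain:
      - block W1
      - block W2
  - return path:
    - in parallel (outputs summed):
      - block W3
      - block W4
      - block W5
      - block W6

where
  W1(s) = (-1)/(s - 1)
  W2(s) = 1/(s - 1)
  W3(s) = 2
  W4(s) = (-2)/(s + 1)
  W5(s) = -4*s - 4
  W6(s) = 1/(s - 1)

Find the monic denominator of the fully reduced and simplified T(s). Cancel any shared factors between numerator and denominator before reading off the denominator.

1. combine W1, W2 in series: (-1)/(s^2 - 2*s + 1)
2. sum the parallel branches W3, W4, W5, W6: (-4*s^3 - 2*s^2 + 3*s + 5)/(s^2 - 1)
3. collapse the loop ((W1*W2) forward, (W3+W4+W5+W6) return): (1 - s^2)/(s^4 + 2*s^3 + 2*s^2 - s - 6)
No further cancellation is possible in the step-3 result, so that is T(s). Its denominator is already monic.

Final answer: s^4 + 2*s^3 + 2*s^2 - s - 6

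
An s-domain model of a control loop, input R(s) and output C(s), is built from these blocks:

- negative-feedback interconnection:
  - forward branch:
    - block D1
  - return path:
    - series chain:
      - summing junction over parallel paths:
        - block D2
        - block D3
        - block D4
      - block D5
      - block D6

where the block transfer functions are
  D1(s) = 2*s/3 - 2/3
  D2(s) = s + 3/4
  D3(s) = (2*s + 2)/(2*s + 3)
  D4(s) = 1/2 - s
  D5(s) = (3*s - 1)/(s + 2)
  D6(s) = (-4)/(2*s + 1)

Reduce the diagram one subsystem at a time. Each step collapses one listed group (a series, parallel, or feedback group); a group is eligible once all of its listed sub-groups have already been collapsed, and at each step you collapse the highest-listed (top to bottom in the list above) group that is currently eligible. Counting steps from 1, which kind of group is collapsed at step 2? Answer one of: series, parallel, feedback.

Step 1: parallel reduction of D2, D3, D4
Step 2: combine (D2+D3+D4), D5, D6 in series
Step 3: apply the feedback formula to D1, ((D2+D3+D4)*D5*D6)
Step 2 collapses a series group.

Hence the answer: series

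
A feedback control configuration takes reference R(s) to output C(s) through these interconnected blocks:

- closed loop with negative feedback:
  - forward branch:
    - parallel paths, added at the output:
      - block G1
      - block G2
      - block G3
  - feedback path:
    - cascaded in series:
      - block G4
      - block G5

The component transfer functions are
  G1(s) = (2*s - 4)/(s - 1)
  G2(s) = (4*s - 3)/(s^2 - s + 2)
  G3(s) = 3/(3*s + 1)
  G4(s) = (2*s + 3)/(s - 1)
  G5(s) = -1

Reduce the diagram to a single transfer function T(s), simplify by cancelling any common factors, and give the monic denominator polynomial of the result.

Step 1 - parallel reduction of G1, G2, G3 = (6*s^4 - s^3 - 5*s^2 - 5*s - 11)/(3*s^4 - 5*s^3 + 7*s^2 - 3*s - 2)
Step 2 - cascade G4, G5 = (-2*s - 3)/(s - 1)
Step 3 - apply the feedback formula to (G1+G2+G3), (G4*G5) = (-6*s^5 + 7*s^4 + 4*s^3 + 6*s - 11)/(9*s^5 + 24*s^4 - 25*s^3 - 15*s^2 - 38*s - 35)
That last expression is T(s), already simplified. Scaling its denominator by 1/9 (the reciprocal of the leading coefficient) yields the monic denominator.

Hence the answer: s^5 + 8*s^4/3 - 25*s^3/9 - 5*s^2/3 - 38*s/9 - 35/9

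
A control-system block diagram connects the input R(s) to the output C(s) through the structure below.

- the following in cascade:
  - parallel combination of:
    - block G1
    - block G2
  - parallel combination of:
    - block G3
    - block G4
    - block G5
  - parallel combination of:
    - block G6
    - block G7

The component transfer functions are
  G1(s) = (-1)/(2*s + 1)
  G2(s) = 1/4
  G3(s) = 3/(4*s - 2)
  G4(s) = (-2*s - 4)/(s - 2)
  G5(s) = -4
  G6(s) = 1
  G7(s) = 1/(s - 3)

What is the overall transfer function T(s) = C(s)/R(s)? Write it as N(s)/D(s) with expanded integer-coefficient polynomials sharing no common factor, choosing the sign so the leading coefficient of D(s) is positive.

Reducing step by step:

1. reduce the parallel group G1, G2 gives (2*s - 3)/(8*s + 4)
2. combine G3, G4, G5 in parallel gives (-24*s^2 + 31*s - 14)/(4*s^2 - 10*s + 4)
3. combine G6, G7 in parallel gives (s - 2)/(s - 3)
4. multiply (G1+G2), (G3+G4+G5), (G6+G7) (series), which is the overall transfer function T(s) = C(s)/R(s) in lowest terms

Answer: (-48*s^3 + 134*s^2 - 121*s + 42)/(32*s^3 - 96*s^2 - 8*s + 24)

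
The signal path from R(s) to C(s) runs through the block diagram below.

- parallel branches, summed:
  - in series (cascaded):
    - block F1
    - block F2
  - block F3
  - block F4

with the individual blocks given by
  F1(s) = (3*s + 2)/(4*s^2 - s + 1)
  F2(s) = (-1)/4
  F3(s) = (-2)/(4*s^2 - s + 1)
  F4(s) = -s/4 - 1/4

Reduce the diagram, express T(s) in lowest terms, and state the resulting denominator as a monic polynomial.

Step 1. cascade F1, F2, giving (-3*s - 2)/(16*s^2 - 4*s + 4)
Step 2. combine (F1*F2), F3, F4 in parallel, giving (-4*s^3 - 3*s^2 - 3*s - 11)/(16*s^2 - 4*s + 4)
The result of step 2 is T(s) in lowest terms. Its denominator has leading coefficient 16; dividing the denominator through by 16 makes it monic.

Therefore the answer is s^2 - s/4 + 1/4.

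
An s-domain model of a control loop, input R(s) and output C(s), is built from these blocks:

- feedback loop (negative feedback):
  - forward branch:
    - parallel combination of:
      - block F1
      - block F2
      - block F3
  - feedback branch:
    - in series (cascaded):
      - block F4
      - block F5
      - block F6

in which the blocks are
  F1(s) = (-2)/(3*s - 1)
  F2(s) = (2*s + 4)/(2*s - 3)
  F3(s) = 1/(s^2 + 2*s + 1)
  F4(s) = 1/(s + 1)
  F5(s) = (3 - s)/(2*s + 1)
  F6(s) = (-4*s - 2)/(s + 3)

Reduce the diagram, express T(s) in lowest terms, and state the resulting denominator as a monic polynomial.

Step 1: parallel reduction of F1, F2, F3: (6*s^4 + 18*s^3 + 26*s^2 - s + 5)/(6*s^4 + s^3 - 13*s^2 - 5*s + 3)
Step 2: reduce the series chain F4, F5, F6: (2*s - 6)/(s^2 + 4*s + 3)
Step 3: reduce the feedback loop with forward (F1+F2+F3) and return (F4*F5*F6): (6*s^6 + 42*s^5 + 116*s^4 + 157*s^3 + 79*s^2 + 17*s + 15)/(6*s^6 + 37*s^5 + 9*s^4 - 110*s^3 - 214*s^2 + 13*s - 21)
No further cancellation is possible in the step-3 result, so that is T(s). Its denominator becomes monic after dividing by the leading coefficient 6.

Therefore the answer is s^6 + 37*s^5/6 + 3*s^4/2 - 55*s^3/3 - 107*s^2/3 + 13*s/6 - 7/2.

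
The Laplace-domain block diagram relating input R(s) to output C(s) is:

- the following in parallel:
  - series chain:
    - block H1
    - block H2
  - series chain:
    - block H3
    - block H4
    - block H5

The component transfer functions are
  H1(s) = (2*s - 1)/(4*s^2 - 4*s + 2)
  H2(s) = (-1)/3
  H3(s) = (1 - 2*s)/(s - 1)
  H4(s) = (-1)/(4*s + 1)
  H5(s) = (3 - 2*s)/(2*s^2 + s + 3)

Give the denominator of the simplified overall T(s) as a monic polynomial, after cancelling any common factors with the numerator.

Step 1 - reduce the series chain H1, H2: (1 - 2*s)/(12*s^2 - 12*s + 6)
Step 2 - combine H3, H4, H5 in series: (-4*s^2 + 8*s - 3)/(8*s^4 - 2*s^3 + 7*s^2 - 10*s - 3)
Step 3 - reduce the parallel group (H1*H2), (H3*H4*H5): (-16*s^5 - 36*s^4 + 128*s^3 - 129*s^2 + 80*s - 21)/(96*s^6 - 120*s^5 + 156*s^4 - 216*s^3 + 126*s^2 - 24*s - 18)
Step 3 gives the fully reduced T(s), with no common factor left to cancel. The denominator's leading coefficient is 96, so divide each of its coefficients by 96 to get the monic form.

Answer: s^6 - 5*s^5/4 + 13*s^4/8 - 9*s^3/4 + 21*s^2/16 - s/4 - 3/16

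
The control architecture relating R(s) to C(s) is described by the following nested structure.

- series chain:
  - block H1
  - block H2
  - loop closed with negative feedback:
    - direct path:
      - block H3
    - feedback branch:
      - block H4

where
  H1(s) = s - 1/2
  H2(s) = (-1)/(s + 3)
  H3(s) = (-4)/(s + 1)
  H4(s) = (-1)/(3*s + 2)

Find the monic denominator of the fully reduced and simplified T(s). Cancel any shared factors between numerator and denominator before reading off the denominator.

Step 1. feedback reduction of H3, H4; result (-12*s - 8)/(3*s^2 + 5*s + 6)
Step 2. reduce the series chain H1, H2, [H3/(1+H3*H4)]; result (12*s^2 + 2*s - 4)/(3*s^3 + 14*s^2 + 21*s + 18)
That last expression is T(s), already simplified. Scaling its denominator by 1/3 (the reciprocal of the leading coefficient) yields the monic denominator.

Therefore the answer is s^3 + 14*s^2/3 + 7*s + 6.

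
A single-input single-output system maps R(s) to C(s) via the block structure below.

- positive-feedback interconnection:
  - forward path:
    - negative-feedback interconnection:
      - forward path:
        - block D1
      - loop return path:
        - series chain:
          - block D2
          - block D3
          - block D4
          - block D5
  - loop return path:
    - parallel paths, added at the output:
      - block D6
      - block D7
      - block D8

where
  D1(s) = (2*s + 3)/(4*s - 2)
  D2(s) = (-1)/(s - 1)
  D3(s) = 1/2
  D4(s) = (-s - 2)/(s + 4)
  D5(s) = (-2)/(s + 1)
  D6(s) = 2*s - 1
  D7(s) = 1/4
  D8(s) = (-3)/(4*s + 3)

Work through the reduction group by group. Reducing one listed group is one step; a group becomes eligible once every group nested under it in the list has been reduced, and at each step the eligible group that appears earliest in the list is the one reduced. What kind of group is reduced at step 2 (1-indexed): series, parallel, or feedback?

Reducing step by step:

[1] cascade D2, D3, D4, D5
[2] collapse the loop (D1 forward, (D2*D3*D4*D5) return)
[3] add D6, D7, D8 (parallel)
[4] collapse the loop ([D1/(1+D1*(D2*D3*D4*D5))] forward, (D6+D7+D8) return)
So the answer for step 2 is feedback.

Answer: feedback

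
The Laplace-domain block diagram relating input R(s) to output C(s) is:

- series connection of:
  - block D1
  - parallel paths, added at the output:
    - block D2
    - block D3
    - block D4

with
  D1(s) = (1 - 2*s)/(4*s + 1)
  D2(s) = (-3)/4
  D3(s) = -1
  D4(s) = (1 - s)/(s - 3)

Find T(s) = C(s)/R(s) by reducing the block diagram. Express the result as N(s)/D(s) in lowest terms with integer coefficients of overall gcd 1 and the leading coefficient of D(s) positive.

Reducing step by step:

Step 1 - add D2, D3, D4 (parallel), giving (25 - 11*s)/(4*s - 12)
Step 2 - combine D1, (D2+D3+D4) in series; the result is T(s) itself (integer coefficients, no common factor, positive leading denominator coefficient)

Answer: (22*s^2 - 61*s + 25)/(16*s^2 - 44*s - 12)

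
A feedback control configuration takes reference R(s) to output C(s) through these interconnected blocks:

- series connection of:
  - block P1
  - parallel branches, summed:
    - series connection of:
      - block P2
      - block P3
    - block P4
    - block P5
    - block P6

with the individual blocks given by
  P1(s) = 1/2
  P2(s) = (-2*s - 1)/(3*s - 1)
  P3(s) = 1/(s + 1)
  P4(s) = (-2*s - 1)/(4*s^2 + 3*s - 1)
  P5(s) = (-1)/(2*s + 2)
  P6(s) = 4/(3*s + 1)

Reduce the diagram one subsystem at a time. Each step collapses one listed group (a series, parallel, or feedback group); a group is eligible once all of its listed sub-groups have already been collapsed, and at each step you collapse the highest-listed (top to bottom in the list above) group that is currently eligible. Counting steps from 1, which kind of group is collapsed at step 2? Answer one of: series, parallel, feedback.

Reducing step by step:

[1] reduce the series chain P2, P3
[2] combine (P2*P3), P4, P5, P6 in parallel
[3] reduce the series chain P1, ((P2*P3)+P4+P5+P6)
Step 2 collapses a parallel group.

Answer: parallel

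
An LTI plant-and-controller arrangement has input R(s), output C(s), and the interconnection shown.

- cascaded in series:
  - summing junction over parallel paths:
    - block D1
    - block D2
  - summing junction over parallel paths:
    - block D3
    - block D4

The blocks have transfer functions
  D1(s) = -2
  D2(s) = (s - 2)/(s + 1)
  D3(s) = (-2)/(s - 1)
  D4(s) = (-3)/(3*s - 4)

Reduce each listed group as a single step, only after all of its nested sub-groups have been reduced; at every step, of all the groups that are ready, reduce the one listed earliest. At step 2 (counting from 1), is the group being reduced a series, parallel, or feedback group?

The answer is parallel.

Reasoning:
Step 1 - add D1, D2 (parallel)
Step 2 - reduce the parallel group D3, D4
Step 3 - reduce the series chain (D1+D2), (D3+D4)
The group at step 2 is a parallel group.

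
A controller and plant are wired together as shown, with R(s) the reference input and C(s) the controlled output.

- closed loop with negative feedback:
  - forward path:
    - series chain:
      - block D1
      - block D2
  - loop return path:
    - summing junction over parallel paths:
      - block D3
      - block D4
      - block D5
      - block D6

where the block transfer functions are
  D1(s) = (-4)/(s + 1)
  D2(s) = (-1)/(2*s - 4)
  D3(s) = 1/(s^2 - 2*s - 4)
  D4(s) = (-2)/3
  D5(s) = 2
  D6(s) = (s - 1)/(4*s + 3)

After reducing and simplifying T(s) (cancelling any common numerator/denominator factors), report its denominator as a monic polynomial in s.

Answer: s^5 - 9*s^4/4 - 37*s^3/12 + s^2/6 + s/3 + 3/2

Working:
(1) series reduction of D1, D2 = 2/(s^2 - s - 2)
(2) combine D3, D4, D5, D6 in parallel = (19*s^3 - 29*s^2 - 82*s - 27)/(12*s^3 - 15*s^2 - 66*s - 36)
(3) close the feedback loop around (D1*D2), (D3+D4+D5+D6) = (24*s^3 - 30*s^2 - 132*s - 72)/(12*s^5 - 27*s^4 - 37*s^3 + 2*s^2 + 4*s + 18)
Step 3 gives the fully reduced T(s), with no common factor left to cancel. The denominator's leading coefficient is 12, so divide each of its coefficients by 12 to get the monic form.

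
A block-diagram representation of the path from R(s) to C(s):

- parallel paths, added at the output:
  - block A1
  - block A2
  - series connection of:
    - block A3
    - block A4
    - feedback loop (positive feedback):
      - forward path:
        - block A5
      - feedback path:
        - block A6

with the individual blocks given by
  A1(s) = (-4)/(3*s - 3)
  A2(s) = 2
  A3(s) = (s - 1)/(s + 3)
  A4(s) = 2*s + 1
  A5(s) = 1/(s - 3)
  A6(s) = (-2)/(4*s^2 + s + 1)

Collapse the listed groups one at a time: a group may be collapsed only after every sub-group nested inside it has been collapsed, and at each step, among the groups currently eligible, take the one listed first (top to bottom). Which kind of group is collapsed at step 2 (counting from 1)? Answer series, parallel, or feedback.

Reducing step by step:

[1] close the feedback loop around A5, A6
[2] combine A3, A4, [A5/(1-A5*A6)] in series
[3] combine A1, A2, (A3*A4*[A5/(1-A5*A6)]) in parallel
Step 2: series.

Answer: series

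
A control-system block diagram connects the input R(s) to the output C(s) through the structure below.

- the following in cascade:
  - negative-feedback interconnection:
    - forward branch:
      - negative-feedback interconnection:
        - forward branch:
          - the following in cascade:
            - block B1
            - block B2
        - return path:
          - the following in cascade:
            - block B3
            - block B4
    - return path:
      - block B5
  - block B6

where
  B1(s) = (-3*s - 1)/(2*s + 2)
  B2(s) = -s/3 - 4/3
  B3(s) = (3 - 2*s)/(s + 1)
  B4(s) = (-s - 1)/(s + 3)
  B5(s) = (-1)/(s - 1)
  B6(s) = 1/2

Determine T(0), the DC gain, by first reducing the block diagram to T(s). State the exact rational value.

[1] cascade B1, B2 gives (3*s^2 + 13*s + 4)/(6*s + 6)
[2] series reduction of B3, B4 gives (2*s - 3)/(s + 3)
[3] apply the feedback formula to (B1*B2), (B3*B4) gives (3*s^3 + 22*s^2 + 43*s + 12)/(6*s^3 + 23*s^2 - 7*s + 6)
[4] close the feedback loop around [(B1*B2)/(1+(B1*B2)*(B3*B4))], B5 gives (3*s^4 + 19*s^3 + 21*s^2 - 31*s - 12)/(6*s^4 + 14*s^3 - 52*s^2 - 30*s - 18)
[5] series reduction of [[(B1*B2)/(1+(B1*B2)*(B3*B4))]/(1+[(B1*B2)/(1+(B1*B2)*(B3*B4))]*B5)], B6 gives (3*s^4 + 19*s^3 + 21*s^2 - 31*s - 12)/(12*s^4 + 28*s^3 - 104*s^2 - 60*s - 36)
Evaluating the step-5 result (the overall T(s)) at s = 0 gives T(0) = -12/(-36) = 1/3.

Answer: 1/3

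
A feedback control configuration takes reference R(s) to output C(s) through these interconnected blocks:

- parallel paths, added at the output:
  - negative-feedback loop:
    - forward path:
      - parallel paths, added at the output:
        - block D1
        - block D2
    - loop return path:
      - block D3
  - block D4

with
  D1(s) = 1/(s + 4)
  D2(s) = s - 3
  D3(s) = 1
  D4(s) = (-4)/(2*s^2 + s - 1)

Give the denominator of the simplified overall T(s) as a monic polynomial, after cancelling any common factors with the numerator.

Step 1 - sum the parallel branches D1, D2, giving (s^2 + s - 11)/(s + 4)
Step 2 - reduce the feedback loop with forward (D1+D2) and return D3, giving (s^2 + s - 11)/(s^2 + 2*s - 7)
Step 3 - sum the parallel branches [(D1+D2)/(1+(D1+D2)*D3)], D4, giving (2*s^4 + 3*s^3 - 26*s^2 - 20*s + 39)/(2*s^4 + 5*s^3 - 13*s^2 - 9*s + 7)
Step 3 gives the fully reduced T(s), with no common factor left to cancel. The denominator's leading coefficient is 2, so divide each of its coefficients by 2 to get the monic form.

Answer: s^4 + 5*s^3/2 - 13*s^2/2 - 9*s/2 + 7/2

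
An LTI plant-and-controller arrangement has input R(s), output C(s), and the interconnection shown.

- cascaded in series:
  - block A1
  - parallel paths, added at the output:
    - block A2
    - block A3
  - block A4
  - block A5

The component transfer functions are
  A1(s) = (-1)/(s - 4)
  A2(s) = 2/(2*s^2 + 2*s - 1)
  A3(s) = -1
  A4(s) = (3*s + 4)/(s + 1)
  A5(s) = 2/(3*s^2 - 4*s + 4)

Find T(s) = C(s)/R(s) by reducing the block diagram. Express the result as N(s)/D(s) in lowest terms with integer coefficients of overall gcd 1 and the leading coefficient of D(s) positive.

[1] reduce the parallel group A2, A3 -> (-2*s^2 - 2*s + 3)/(2*s^2 + 2*s - 1)
[2] series reduction of A1, (A2+A3), A4, A5, giving the overall T(s)

Hence the answer: (12*s^3 + 28*s^2 - 2*s - 24)/(6*s^6 - 20*s^5 - 21*s^4 + 29*s^3 - 28*s^2 - 36*s + 16)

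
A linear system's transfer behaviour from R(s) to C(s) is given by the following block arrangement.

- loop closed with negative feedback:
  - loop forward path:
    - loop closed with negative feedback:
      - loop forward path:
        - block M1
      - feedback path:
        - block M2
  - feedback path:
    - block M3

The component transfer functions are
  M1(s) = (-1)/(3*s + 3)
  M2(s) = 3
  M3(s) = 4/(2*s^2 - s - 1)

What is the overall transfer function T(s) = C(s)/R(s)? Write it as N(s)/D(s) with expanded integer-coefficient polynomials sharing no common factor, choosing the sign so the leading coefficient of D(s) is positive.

Step 1: reduce the feedback loop with forward M1 and return M2 -> (-1)/(3*s)
Step 2: close the feedback loop around [M1/(1+M1*M2)], M3, which is the overall transfer function T(s) = C(s)/R(s) in lowest terms

Final answer: (-2*s^2 + s + 1)/(6*s^3 - 3*s^2 - 3*s - 4)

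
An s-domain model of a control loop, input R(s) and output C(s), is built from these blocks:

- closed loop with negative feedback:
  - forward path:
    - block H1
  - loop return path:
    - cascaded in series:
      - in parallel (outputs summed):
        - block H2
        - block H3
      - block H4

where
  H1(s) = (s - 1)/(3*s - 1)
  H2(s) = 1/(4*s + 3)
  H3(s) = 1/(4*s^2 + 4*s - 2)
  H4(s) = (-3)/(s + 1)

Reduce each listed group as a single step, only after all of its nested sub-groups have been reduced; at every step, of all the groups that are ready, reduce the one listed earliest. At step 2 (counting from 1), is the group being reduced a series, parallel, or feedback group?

Answer: series

Working:
[1] sum the parallel branches H2, H3
[2] reduce the series chain (H2+H3), H4
[3] close the feedback loop around H1, ((H2+H3)*H4)
At step 2 the group reduced is series.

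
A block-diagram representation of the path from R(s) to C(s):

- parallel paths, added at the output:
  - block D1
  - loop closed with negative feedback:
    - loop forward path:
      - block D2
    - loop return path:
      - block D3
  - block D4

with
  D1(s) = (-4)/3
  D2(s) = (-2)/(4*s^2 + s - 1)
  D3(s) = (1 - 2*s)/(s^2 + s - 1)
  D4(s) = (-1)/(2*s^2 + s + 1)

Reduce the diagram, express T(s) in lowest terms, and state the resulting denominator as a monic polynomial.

The answer is s^6 + 7*s^5/4 + s^4/8 + 5*s^3/8 - s^2/2 + s/8 - 1/8.

Reasoning:
Step 1: apply the feedback formula to D2, D3 = (-2*s^2 - 2*s + 2)/(4*s^4 + 5*s^3 - 4*s^2 + 2*s - 1)
Step 2: add D1, [D2/(1+D2*D3)], D4 (parallel) = (-32*s^6 - 56*s^5 - 28*s^4 - 53*s^3 + 28*s^2 - 10*s + 13)/(24*s^6 + 42*s^5 + 3*s^4 + 15*s^3 - 12*s^2 + 3*s - 3)
T(s) is the step-2 result (common factors already cancelled). Leading coefficient of the denominator: 24. Divide through by 24 for the monic polynomial.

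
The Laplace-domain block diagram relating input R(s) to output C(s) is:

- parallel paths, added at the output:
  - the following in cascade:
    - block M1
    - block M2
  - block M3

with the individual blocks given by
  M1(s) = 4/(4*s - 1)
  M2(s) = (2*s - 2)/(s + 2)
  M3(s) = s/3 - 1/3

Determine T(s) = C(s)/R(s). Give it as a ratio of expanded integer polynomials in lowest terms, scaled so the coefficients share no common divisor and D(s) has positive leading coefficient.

Reducing step by step:

Step 1: series reduction of M1, M2: (8*s - 8)/(4*s^2 + 7*s - 2)
Step 2: add (M1*M2), M3 (parallel); the result is T(s) itself (integer coefficients, no common factor, positive leading denominator coefficient)

Answer: (4*s^3 + 3*s^2 + 15*s - 22)/(12*s^2 + 21*s - 6)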